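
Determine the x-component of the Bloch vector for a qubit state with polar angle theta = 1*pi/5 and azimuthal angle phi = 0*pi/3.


theta = 0.6283, phi = 0.0000
r_x = sin(theta)*cos(phi) = 0.5878 * 1.0000
r_x = 0.5878

0.5878


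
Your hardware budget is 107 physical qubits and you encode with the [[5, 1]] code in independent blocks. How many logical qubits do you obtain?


Each code block uses 5 physical qubits for 1 logical qubit(s).
Number of complete blocks = floor(107 / 5) = 21
Logical qubits = 21 * 1
= 21

21


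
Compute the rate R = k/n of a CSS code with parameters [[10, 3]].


Code rate R = k/n
= 3/10
= 0.3000

0.3000


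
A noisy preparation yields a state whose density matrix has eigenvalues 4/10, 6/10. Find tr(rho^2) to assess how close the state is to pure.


tr(rho^2) = sum of eigenvalues squared
= (4/10)^2 + (6/10)^2
= (16 + 36) / 100
= 52/100
= 0.5200

0.5200


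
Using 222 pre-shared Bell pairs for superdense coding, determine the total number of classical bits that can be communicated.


Superdense coding allows 2 classical bits per shared entangled pair.
222 pair(s) -> 2 * 222 = 444 classical bits

444


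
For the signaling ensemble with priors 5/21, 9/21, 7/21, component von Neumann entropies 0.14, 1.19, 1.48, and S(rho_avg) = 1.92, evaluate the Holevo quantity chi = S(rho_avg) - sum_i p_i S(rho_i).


chi = S(rho) - sum_i p_i * S(rho_i)
Weighted entropy = 5/21 * 0.14 + 9/21 * 1.19 + 7/21 * 1.48
= 1.0367
chi = 1.92 - 1.0367
= 0.8833

0.8833


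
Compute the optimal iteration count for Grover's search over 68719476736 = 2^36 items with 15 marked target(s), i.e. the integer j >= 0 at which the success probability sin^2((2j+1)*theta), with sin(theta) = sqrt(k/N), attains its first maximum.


After j Grover iterations the success probability is P(j) = sin^2((2j+1)*theta), where sin(theta) = sqrt(k/N).
N = 2^36 = 68719476736, k = 15
sin(theta) = sqrt(k/N) = 1.477425898e-05
theta = arcsin(sqrt(k/N)) = 1.477425898e-05 rad
P(j) reaches its first maximum when (2j+1)*theta is as close as possible to pi/2, i.e. j = round(pi/(4*theta) - 1/2).
pi/(4*theta) - 1/2 = 53159.4023
(For comparison, the common estimate pi/4 * sqrt(N/k) = 53159.9023; the exact maximiser is used here.)
Optimal iterations = 53159

53159


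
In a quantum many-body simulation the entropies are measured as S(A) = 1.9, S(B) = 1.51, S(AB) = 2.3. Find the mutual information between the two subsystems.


I(A:B) = S(A) + S(B) - S(AB)
= 1.9 + 1.51 - 2.3
= 1.1100

1.1100


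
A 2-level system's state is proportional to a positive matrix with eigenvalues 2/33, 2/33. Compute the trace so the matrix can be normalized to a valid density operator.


tr(M) = sum of eigenvalues
= 2/33 + 2/33
= 4/33
= 0.1212

0.1212


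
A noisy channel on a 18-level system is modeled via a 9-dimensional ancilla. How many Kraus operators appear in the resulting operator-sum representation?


Tracing out the environment in an orthonormal basis {|i>_E} gives Kraus operators K_i = <i|_E U |0>_E.
Number of Kraus operators = dim(H_env) = d_env
= 9

9


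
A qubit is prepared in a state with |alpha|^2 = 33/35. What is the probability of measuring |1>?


|alpha|^2 = 33/35 = 0.9429
|beta|^2 = 1 - 33/35 = 2/35 = 0.0571
P(|1>) = |beta|^2 = 0.0571

0.0571


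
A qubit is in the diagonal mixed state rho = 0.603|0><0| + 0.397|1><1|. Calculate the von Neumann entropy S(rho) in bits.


S = -p*log2(p) - (1-p)*log2(1-p)
p = 0.6030, 1-p = 0.3970
= -0.6030 * log2(0.6030) - 0.3970 * log2(0.3970)
= -(-0.4401) - (-0.5291)
= 0.9692

0.9692


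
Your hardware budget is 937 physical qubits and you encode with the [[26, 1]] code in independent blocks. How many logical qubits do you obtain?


Each code block uses 26 physical qubits for 1 logical qubit(s).
Number of complete blocks = floor(937 / 26) = 36
Logical qubits = 36 * 1
= 36

36


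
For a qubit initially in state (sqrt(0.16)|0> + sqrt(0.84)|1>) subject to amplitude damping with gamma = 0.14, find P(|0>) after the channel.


For amplitude damping with parameter gamma on state sqrt(a)|0> + sqrt(b)|1>:
alpha^2 = 0.16, beta^2 = 0.84
P(|0>) = alpha^2 + gamma * beta^2
= 0.16 + 0.14 * 0.84
= 0.16 + 0.1176
= 0.2776

0.2776


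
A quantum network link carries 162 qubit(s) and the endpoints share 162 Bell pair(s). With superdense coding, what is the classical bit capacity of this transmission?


Superdense coding allows 2 classical bits per shared entangled pair.
162 pair(s) -> 2 * 162 = 324 classical bits

324


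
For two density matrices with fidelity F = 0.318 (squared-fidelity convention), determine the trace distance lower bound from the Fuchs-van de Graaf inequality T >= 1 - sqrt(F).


Fuchs-van de Graaf (squared-fidelity convention): 1 - sqrt(F) <= T <= sqrt(1 - F).
Lower bound: T >= 1 - sqrt(F)
sqrt(F) = sqrt(0.318) = 0.5639
T >= 1 - 0.5639
T >= 0.4361

0.4361


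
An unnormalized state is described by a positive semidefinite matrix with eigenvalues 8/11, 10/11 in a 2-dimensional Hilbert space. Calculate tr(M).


tr(M) = sum of eigenvalues
= 8/11 + 10/11
= 18/11
= 1.6364

1.6364


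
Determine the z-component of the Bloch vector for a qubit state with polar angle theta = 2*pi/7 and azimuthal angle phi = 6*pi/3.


theta = 0.8976, phi = 6.2832
r_z = cos(theta) = 0.6235

0.6235


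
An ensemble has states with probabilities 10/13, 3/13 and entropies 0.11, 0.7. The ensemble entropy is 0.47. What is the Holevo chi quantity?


chi = S(rho) - sum_i p_i * S(rho_i)
Weighted entropy = 10/13 * 0.11 + 3/13 * 0.7
= 0.2462
chi = 0.47 - 0.2462
= 0.2238

0.2238


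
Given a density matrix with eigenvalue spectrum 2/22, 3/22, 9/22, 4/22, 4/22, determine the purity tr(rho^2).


tr(rho^2) = sum of eigenvalues squared
= (2/22)^2 + (3/22)^2 + (9/22)^2 + (4/22)^2 + (4/22)^2
= (4 + 9 + 81 + 16 + 16) / 484
= 126/484
= 0.2603

0.2603


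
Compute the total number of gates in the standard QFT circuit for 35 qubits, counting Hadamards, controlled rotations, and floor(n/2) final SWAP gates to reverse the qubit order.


Hadamard gates: 35
Controlled rotations: n*(n-1)/2 = 35*34/2 = 595
SWAP gates: floor(n/2) = floor(35/2) = 17
Total = 35 + 595 + 17
= 647

647


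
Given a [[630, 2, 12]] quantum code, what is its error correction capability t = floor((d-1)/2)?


Code parameters: [[630, 2, 12]], distance d = 12.
Number of correctable errors = floor((d-1)/2)
= floor((12 - 1)/2)
= floor(11/2)
= 5

5


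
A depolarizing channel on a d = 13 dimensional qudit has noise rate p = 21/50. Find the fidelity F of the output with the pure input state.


F = (1-p) + p/d
= (1 - 0.4200) + 0.4200/13
= 0.5800 + 0.0323
= 0.6123

0.6123


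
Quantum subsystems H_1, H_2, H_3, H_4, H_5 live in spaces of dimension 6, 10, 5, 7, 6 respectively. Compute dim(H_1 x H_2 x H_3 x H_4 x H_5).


dim(H_1 x H_2 x H_3 x H_4 x H_5) = 6 * 10 * 5 * 7 * 6
= 60 * 5 * 7 * 6
= 300 * 7 * 6
= 2100 * 6
= 12600

12600


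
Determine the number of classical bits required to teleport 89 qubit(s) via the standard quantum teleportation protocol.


Quantum teleportation requires 2 classical bits per qubit teleported.
89 qubit(s) -> 2 * 89 = 178 classical bits

178


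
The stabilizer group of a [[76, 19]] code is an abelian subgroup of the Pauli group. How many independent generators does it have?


For an [[n,k]] stabilizer code:
Number of stabilizer generators = n - k
= 76 - 19
= 57

57


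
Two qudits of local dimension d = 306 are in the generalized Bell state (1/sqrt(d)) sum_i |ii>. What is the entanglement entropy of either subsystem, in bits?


For a maximally entangled state in d x d:
S = log2(d) = log2(306)
= 8.2574

8.2574


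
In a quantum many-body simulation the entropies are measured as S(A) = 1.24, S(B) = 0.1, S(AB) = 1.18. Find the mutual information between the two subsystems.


I(A:B) = S(A) + S(B) - S(AB)
= 1.24 + 0.1 - 1.18
= 0.1600

0.1600


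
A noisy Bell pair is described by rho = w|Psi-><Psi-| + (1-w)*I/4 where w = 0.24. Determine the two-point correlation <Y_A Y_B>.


|Psi-> = (|01> - |10>)/sqrt(2)
For the pure Bell state, <Y_A Y_B> = -1 (Bell-state Pauli correlator).
The maximally-mixed part I/4 has tr(I/4 * P tensor P) = 0 for any traceless Pauli P.
So <Y_A Y_B>_rho = w * (-1) + (1 - w) * 0
= 0.24 * (-1)
= -0.2400

-0.2400


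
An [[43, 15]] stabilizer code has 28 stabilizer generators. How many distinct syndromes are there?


Each stabilizer generator gives a binary (+1 or -1) measurement outcome.
With 28 independent generators:
Total syndromes = 2^28
= 268435456

268435456


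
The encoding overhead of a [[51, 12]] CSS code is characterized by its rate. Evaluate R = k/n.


Code rate R = k/n
= 12/51
= 0.2353

0.2353


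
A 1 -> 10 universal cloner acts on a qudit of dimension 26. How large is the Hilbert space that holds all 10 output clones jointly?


Output space = H^(tensor 10) where dim(H) = 26
dim = 26^10
= 676 (after 2 factors)
= 17576 (after 3 factors)
= 456976 (after 4 factors)
= 11881376 (after 5 factors)
= 308915776 (after 6 factors)
= 8031810176 (after 7 factors)
= 208827064576 (after 8 factors)
= 5429503678976 (after 9 factors)
= 141167095653376 (after 10 factors)
= 141167095653376

141167095653376


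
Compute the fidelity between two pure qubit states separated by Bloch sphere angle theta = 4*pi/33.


For states separated by angle theta on Bloch sphere:
F = cos^2(theta/2)
theta = 4*pi/33 = 0.3808
theta/2 = 0.1904
cos(theta/2) = 0.9819
F = 0.9642

0.9642


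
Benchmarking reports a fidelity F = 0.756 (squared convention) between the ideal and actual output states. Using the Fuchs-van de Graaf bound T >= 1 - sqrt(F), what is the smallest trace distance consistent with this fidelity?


Fuchs-van de Graaf (squared-fidelity convention): 1 - sqrt(F) <= T <= sqrt(1 - F).
Lower bound: T >= 1 - sqrt(F)
sqrt(F) = sqrt(0.756) = 0.8695
T >= 1 - 0.8695
T >= 0.1305

0.1305


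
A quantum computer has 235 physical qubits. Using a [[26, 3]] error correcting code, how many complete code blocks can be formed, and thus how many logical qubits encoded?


Each code block uses 26 physical qubits for 3 logical qubit(s).
Number of complete blocks = floor(235 / 26) = 9
Logical qubits = 9 * 3
= 27

27


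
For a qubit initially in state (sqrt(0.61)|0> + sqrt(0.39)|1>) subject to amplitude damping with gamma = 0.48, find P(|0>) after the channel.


For amplitude damping with parameter gamma on state sqrt(a)|0> + sqrt(b)|1>:
alpha^2 = 0.61, beta^2 = 0.39
P(|0>) = alpha^2 + gamma * beta^2
= 0.61 + 0.48 * 0.39
= 0.61 + 0.1872
= 0.7972

0.7972


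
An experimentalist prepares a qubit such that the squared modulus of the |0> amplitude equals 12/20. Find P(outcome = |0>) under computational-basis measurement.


|alpha|^2 = 12/20 = 0.6000
|beta|^2 = 1 - 12/20 = 8/20 = 0.4000
P(|0>) = |alpha|^2 = 0.6000

0.6000


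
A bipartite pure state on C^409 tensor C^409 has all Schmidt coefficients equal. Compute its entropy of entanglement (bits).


For a maximally entangled state in d x d:
S = log2(d) = log2(409)
= 8.6760

8.6760


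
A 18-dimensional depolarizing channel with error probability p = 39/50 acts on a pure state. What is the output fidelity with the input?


F = (1-p) + p/d
= (1 - 0.7800) + 0.7800/18
= 0.2200 + 0.0433
= 0.2633

0.2633


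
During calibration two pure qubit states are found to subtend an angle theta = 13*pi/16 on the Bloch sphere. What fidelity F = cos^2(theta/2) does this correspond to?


For states separated by angle theta on Bloch sphere:
F = cos^2(theta/2)
theta = 13*pi/16 = 2.5525
theta/2 = 1.2763
cos(theta/2) = 0.2903
F = 0.0843

0.0843


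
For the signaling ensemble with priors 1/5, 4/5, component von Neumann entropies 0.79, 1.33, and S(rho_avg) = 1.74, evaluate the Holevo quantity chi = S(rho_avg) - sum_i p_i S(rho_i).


chi = S(rho) - sum_i p_i * S(rho_i)
Weighted entropy = 1/5 * 0.79 + 4/5 * 1.33
= 1.2220
chi = 1.74 - 1.2220
= 0.5180

0.5180


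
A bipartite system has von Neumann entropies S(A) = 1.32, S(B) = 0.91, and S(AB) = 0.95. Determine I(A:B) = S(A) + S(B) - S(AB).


I(A:B) = S(A) + S(B) - S(AB)
= 1.32 + 0.91 - 0.95
= 1.2800

1.2800


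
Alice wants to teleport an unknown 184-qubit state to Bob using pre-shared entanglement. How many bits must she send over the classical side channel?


Quantum teleportation requires 2 classical bits per qubit teleported.
184 qubit(s) -> 2 * 184 = 368 classical bits

368


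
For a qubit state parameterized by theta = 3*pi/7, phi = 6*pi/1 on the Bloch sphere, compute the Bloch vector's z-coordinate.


theta = 1.3464, phi = 18.8496
r_z = cos(theta) = 0.2225

0.2225


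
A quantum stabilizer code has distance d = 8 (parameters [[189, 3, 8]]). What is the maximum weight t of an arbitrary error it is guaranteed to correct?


Code parameters: [[189, 3, 8]], distance d = 8.
Number of correctable errors = floor((d-1)/2)
= floor((8 - 1)/2)
= floor(7/2)
= 3

3


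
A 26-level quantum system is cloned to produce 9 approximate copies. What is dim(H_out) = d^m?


Output space = H^(tensor 9) where dim(H) = 26
dim = 26^9
= 676 (after 2 factors)
= 17576 (after 3 factors)
= 456976 (after 4 factors)
= 11881376 (after 5 factors)
= 308915776 (after 6 factors)
= 8031810176 (after 7 factors)
= 208827064576 (after 8 factors)
= 5429503678976 (after 9 factors)
= 5429503678976

5429503678976


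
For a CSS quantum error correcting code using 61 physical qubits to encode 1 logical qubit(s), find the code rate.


Code rate R = k/n
= 1/61
= 0.0164

0.0164


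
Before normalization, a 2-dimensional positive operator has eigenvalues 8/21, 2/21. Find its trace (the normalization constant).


tr(M) = sum of eigenvalues
= 8/21 + 2/21
= 10/21
= 0.4762

0.4762


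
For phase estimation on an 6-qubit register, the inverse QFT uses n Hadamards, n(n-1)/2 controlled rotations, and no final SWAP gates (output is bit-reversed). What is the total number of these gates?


Hadamard gates: 6
Controlled rotations: n*(n-1)/2 = 6*5/2 = 15
SWAP gates: 0 (omitted)
Total = 6 + 15
= 21

21


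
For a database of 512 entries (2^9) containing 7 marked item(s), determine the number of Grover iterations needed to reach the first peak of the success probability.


After j Grover iterations the success probability is P(j) = sin^2((2j+1)*theta), where sin(theta) = sqrt(k/N).
N = 2^9 = 512, k = 7
sin(theta) = sqrt(k/N) = 0.1169267933
theta = arcsin(sqrt(k/N)) = 0.1171948808 rad
P(j) reaches its first maximum when (2j+1)*theta is as close as possible to pi/2, i.e. j = round(pi/(4*theta) - 1/2).
pi/(4*theta) - 1/2 = 6.2016
(For comparison, the common estimate pi/4 * sqrt(N/k) = 6.7170; the exact maximiser is used here.)
Optimal iterations = 6

6


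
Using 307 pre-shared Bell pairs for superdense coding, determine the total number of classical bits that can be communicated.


Superdense coding allows 2 classical bits per shared entangled pair.
307 pair(s) -> 2 * 307 = 614 classical bits

614


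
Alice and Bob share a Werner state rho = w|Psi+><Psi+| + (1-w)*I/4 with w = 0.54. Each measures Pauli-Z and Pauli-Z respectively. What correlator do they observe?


|Psi+> = (|01> + |10>)/sqrt(2)
For the pure Bell state, <Z_A Z_B> = -1 (Bell-state Pauli correlator).
The maximally-mixed part I/4 has tr(I/4 * P tensor P) = 0 for any traceless Pauli P.
So <Z_A Z_B>_rho = w * (-1) + (1 - w) * 0
= 0.54 * (-1)
= -0.5400

-0.5400


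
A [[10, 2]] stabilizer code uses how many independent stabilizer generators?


For an [[n,k]] stabilizer code:
Number of stabilizer generators = n - k
= 10 - 2
= 8

8


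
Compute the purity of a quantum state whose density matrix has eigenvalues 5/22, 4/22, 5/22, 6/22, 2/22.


tr(rho^2) = sum of eigenvalues squared
= (5/22)^2 + (4/22)^2 + (5/22)^2 + (6/22)^2 + (2/22)^2
= (25 + 16 + 25 + 36 + 4) / 484
= 106/484
= 0.2190

0.2190


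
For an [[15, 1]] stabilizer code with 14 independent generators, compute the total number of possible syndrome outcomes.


Each stabilizer generator gives a binary (+1 or -1) measurement outcome.
With 14 independent generators:
Total syndromes = 2^14
= 16384

16384


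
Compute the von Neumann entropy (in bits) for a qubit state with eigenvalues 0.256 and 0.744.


S = -p*log2(p) - (1-p)*log2(1-p)
p = 0.2560, 1-p = 0.7440
= -0.2560 * log2(0.2560) - 0.7440 * log2(0.7440)
= -(-0.5032) - (-0.3174)
= 0.8207

0.8207


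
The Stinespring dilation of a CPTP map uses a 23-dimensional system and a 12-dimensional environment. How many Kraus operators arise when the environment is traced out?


Tracing out the environment in an orthonormal basis {|i>_E} gives Kraus operators K_i = <i|_E U |0>_E.
Number of Kraus operators = dim(H_env) = d_env
= 12

12


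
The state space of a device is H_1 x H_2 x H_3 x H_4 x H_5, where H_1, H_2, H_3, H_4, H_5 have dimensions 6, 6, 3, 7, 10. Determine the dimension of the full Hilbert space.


dim(H_1 x H_2 x H_3 x H_4 x H_5) = 6 * 6 * 3 * 7 * 10
= 36 * 3 * 7 * 10
= 108 * 7 * 10
= 756 * 10
= 7560

7560


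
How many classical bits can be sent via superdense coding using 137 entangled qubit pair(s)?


Superdense coding allows 2 classical bits per shared entangled pair.
137 pair(s) -> 2 * 137 = 274 classical bits

274


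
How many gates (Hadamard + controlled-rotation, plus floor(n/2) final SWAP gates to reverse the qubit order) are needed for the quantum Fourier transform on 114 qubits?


Hadamard gates: 114
Controlled rotations: n*(n-1)/2 = 114*113/2 = 6441
SWAP gates: floor(n/2) = floor(114/2) = 57
Total = 114 + 6441 + 57
= 6612

6612


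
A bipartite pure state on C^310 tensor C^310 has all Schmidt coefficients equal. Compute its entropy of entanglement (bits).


For a maximally entangled state in d x d:
S = log2(d) = log2(310)
= 8.2761

8.2761


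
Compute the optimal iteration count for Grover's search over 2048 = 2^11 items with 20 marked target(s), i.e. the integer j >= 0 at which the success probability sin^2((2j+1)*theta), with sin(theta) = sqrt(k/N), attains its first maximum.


After j Grover iterations the success probability is P(j) = sin^2((2j+1)*theta), where sin(theta) = sqrt(k/N).
N = 2^11 = 2048, k = 20
sin(theta) = sqrt(k/N) = 0.09882117688
theta = arcsin(sqrt(k/N)) = 0.0989827296 rad
P(j) reaches its first maximum when (2j+1)*theta is as close as possible to pi/2, i.e. j = round(pi/(4*theta) - 1/2).
pi/(4*theta) - 1/2 = 7.4347
(For comparison, the common estimate pi/4 * sqrt(N/k) = 7.9477; the exact maximiser is used here.)
Optimal iterations = 7

7


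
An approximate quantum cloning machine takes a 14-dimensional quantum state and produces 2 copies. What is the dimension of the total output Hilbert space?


Output space = H^(tensor 2) where dim(H) = 14
dim = 14^2
= 196

196


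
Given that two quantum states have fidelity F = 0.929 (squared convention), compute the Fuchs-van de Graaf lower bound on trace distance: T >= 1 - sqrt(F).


Fuchs-van de Graaf (squared-fidelity convention): 1 - sqrt(F) <= T <= sqrt(1 - F).
Lower bound: T >= 1 - sqrt(F)
sqrt(F) = sqrt(0.929) = 0.9638
T >= 1 - 0.9638
T >= 0.0362

0.0362


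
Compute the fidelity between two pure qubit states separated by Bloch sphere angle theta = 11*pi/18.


For states separated by angle theta on Bloch sphere:
F = cos^2(theta/2)
theta = 11*pi/18 = 1.9199
theta/2 = 0.9599
cos(theta/2) = 0.5736
F = 0.3290

0.3290


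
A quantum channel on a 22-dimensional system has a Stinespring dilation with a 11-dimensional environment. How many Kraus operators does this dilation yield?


Tracing out the environment in an orthonormal basis {|i>_E} gives Kraus operators K_i = <i|_E U |0>_E.
Number of Kraus operators = dim(H_env) = d_env
= 11

11


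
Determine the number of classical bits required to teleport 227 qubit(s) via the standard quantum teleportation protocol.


Quantum teleportation requires 2 classical bits per qubit teleported.
227 qubit(s) -> 2 * 227 = 454 classical bits

454


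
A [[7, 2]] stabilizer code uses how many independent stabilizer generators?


For an [[n,k]] stabilizer code:
Number of stabilizer generators = n - k
= 7 - 2
= 5

5


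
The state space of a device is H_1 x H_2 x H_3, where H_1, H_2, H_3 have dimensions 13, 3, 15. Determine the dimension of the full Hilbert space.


dim(H_1 x H_2 x H_3) = 13 * 3 * 15
= 39 * 15
= 585

585


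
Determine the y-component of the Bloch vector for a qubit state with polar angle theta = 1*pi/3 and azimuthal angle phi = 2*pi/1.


theta = 1.0472, phi = 6.2832
r_y = sin(theta)*sin(phi) = 0.8660 * 0.0000
r_y = 0.0000

0.0000


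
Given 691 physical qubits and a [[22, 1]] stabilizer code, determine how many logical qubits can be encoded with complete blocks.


Each code block uses 22 physical qubits for 1 logical qubit(s).
Number of complete blocks = floor(691 / 22) = 31
Logical qubits = 31 * 1
= 31

31


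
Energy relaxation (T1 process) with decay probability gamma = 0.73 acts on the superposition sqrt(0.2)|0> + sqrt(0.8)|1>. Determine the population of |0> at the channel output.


For amplitude damping with parameter gamma on state sqrt(a)|0> + sqrt(b)|1>:
alpha^2 = 0.2, beta^2 = 0.8
P(|0>) = alpha^2 + gamma * beta^2
= 0.2 + 0.73 * 0.8
= 0.2 + 0.5840
= 0.7840

0.7840


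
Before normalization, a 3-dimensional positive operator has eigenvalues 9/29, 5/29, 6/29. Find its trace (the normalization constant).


tr(M) = sum of eigenvalues
= 9/29 + 5/29 + 6/29
= 20/29
= 0.6897

0.6897


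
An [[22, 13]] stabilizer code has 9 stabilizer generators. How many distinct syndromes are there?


Each stabilizer generator gives a binary (+1 or -1) measurement outcome.
With 9 independent generators:
Total syndromes = 2^9
= 512

512


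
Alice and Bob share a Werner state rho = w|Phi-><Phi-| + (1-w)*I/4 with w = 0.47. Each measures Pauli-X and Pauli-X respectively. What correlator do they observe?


|Phi-> = (|00> - |11>)/sqrt(2)
For the pure Bell state, <X_A X_B> = -1 (Bell-state Pauli correlator).
The maximally-mixed part I/4 has tr(I/4 * P tensor P) = 0 for any traceless Pauli P.
So <X_A X_B>_rho = w * (-1) + (1 - w) * 0
= 0.47 * (-1)
= -0.4700

-0.4700


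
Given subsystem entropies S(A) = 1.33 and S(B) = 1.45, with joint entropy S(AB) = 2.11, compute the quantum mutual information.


I(A:B) = S(A) + S(B) - S(AB)
= 1.33 + 1.45 - 2.11
= 0.6700

0.6700


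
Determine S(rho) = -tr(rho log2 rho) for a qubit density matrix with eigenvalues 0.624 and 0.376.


S = -p*log2(p) - (1-p)*log2(1-p)
p = 0.6240, 1-p = 0.3760
= -0.6240 * log2(0.6240) - 0.3760 * log2(0.3760)
= -(-0.4246) - (-0.5306)
= 0.9552

0.9552


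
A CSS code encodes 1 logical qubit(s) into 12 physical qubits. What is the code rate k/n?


Code rate R = k/n
= 1/12
= 0.0833

0.0833


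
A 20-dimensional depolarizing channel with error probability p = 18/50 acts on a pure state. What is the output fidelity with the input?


F = (1-p) + p/d
= (1 - 0.3600) + 0.3600/20
= 0.6400 + 0.0180
= 0.6580

0.6580


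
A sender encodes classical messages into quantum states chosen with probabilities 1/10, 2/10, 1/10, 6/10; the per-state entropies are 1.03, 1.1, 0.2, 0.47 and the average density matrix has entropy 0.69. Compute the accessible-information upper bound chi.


chi = S(rho) - sum_i p_i * S(rho_i)
Weighted entropy = 1/10 * 1.03 + 2/10 * 1.1 + 1/10 * 0.2 + 6/10 * 0.47
= 0.6250
chi = 0.69 - 0.6250
= 0.0650

0.0650


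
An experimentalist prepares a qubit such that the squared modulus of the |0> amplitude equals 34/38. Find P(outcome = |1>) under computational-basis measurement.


|alpha|^2 = 34/38 = 0.8947
|beta|^2 = 1 - 34/38 = 4/38 = 0.1053
P(|1>) = |beta|^2 = 0.1053

0.1053


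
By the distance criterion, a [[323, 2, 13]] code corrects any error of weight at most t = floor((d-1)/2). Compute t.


Code parameters: [[323, 2, 13]], distance d = 13.
Number of correctable errors = floor((d-1)/2)
= floor((13 - 1)/2)
= floor(12/2)
= 6

6


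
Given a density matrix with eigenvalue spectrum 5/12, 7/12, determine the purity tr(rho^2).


tr(rho^2) = sum of eigenvalues squared
= (5/12)^2 + (7/12)^2
= (25 + 49) / 144
= 74/144
= 0.5139

0.5139


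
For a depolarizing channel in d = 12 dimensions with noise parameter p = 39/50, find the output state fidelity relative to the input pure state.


F = (1-p) + p/d
= (1 - 0.7800) + 0.7800/12
= 0.2200 + 0.0650
= 0.2850

0.2850


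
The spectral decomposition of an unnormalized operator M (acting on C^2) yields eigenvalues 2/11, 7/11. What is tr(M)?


tr(M) = sum of eigenvalues
= 2/11 + 7/11
= 9/11
= 0.8182

0.8182


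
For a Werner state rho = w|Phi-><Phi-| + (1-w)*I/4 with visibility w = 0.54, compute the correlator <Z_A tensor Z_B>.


|Phi-> = (|00> - |11>)/sqrt(2)
For the pure Bell state, <Z_A Z_B> = +1 (Bell-state Pauli correlator).
The maximally-mixed part I/4 has tr(I/4 * P tensor P) = 0 for any traceless Pauli P.
So <Z_A Z_B>_rho = w * (+1) + (1 - w) * 0
= 0.54 * (+1)
= 0.5400

0.5400


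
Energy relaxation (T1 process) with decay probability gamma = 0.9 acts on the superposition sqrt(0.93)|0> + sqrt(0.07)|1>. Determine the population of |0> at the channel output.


For amplitude damping with parameter gamma on state sqrt(a)|0> + sqrt(b)|1>:
alpha^2 = 0.93, beta^2 = 0.07
P(|0>) = alpha^2 + gamma * beta^2
= 0.93 + 0.9 * 0.07
= 0.93 + 0.0630
= 0.9930

0.9930


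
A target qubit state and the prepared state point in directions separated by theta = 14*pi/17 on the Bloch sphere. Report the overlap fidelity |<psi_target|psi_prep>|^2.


For states separated by angle theta on Bloch sphere:
F = cos^2(theta/2)
theta = 14*pi/17 = 2.5872
theta/2 = 1.2936
cos(theta/2) = 0.2737
F = 0.0749

0.0749


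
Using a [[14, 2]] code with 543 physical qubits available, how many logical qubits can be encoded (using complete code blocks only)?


Each code block uses 14 physical qubits for 2 logical qubit(s).
Number of complete blocks = floor(543 / 14) = 38
Logical qubits = 38 * 2
= 76

76


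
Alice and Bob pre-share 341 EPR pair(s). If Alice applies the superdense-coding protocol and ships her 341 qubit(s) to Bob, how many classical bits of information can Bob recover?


Superdense coding allows 2 classical bits per shared entangled pair.
341 pair(s) -> 2 * 341 = 682 classical bits

682


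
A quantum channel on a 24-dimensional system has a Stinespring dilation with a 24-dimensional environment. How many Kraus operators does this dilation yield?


Tracing out the environment in an orthonormal basis {|i>_E} gives Kraus operators K_i = <i|_E U |0>_E.
Number of Kraus operators = dim(H_env) = d_env
= 24

24


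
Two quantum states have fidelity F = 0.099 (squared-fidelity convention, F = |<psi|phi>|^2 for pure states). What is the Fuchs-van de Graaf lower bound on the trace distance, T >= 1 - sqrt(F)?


Fuchs-van de Graaf (squared-fidelity convention): 1 - sqrt(F) <= T <= sqrt(1 - F).
Lower bound: T >= 1 - sqrt(F)
sqrt(F) = sqrt(0.099) = 0.3146
T >= 1 - 0.3146
T >= 0.6854

0.6854


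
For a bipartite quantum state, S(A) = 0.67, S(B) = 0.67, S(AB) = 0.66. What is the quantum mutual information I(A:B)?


I(A:B) = S(A) + S(B) - S(AB)
= 0.67 + 0.67 - 0.66
= 0.6800

0.6800


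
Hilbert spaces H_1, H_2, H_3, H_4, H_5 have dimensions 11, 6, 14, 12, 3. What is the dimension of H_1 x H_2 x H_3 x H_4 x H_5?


dim(H_1 x H_2 x H_3 x H_4 x H_5) = 11 * 6 * 14 * 12 * 3
= 66 * 14 * 12 * 3
= 924 * 12 * 3
= 11088 * 3
= 33264

33264


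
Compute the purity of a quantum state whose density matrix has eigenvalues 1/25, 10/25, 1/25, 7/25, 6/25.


tr(rho^2) = sum of eigenvalues squared
= (1/25)^2 + (10/25)^2 + (1/25)^2 + (7/25)^2 + (6/25)^2
= (1 + 100 + 1 + 49 + 36) / 625
= 187/625
= 0.2992

0.2992


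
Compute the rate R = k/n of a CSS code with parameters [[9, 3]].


Code rate R = k/n
= 3/9
= 0.3333

0.3333


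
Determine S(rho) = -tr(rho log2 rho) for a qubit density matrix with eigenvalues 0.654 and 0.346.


S = -p*log2(p) - (1-p)*log2(1-p)
p = 0.6540, 1-p = 0.3460
= -0.6540 * log2(0.6540) - 0.3460 * log2(0.3460)
= -(-0.4007) - (-0.5298)
= 0.9304

0.9304


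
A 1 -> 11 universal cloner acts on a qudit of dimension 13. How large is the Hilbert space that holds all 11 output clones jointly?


Output space = H^(tensor 11) where dim(H) = 13
dim = 13^11
= 169 (after 2 factors)
= 2197 (after 3 factors)
= 28561 (after 4 factors)
= 371293 (after 5 factors)
= 4826809 (after 6 factors)
= 62748517 (after 7 factors)
= 815730721 (after 8 factors)
= 10604499373 (after 9 factors)
= 137858491849 (after 10 factors)
= 1792160394037 (after 11 factors)
= 1792160394037

1792160394037


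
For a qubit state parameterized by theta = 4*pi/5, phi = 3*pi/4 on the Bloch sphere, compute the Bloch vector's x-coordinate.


theta = 2.5133, phi = 2.3562
r_x = sin(theta)*cos(phi) = 0.5878 * -0.7071
r_x = -0.4156

-0.4156


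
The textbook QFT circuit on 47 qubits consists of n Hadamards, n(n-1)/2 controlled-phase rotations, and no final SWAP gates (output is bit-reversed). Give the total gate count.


Hadamard gates: 47
Controlled rotations: n*(n-1)/2 = 47*46/2 = 1081
SWAP gates: 0 (omitted)
Total = 47 + 1081
= 1128

1128


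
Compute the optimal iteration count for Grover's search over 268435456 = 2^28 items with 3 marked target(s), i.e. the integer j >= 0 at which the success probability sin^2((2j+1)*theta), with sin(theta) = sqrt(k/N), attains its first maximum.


After j Grover iterations the success probability is P(j) = sin^2((2j+1)*theta), where sin(theta) = sqrt(k/N).
N = 2^28 = 268435456, k = 3
sin(theta) = sqrt(k/N) = 0.0001057159917
theta = arcsin(sqrt(k/N)) = 0.0001057159919 rad
P(j) reaches its first maximum when (2j+1)*theta is as close as possible to pi/2, i.e. j = round(pi/(4*theta) - 1/2).
pi/(4*theta) - 1/2 = 7428.8222
(For comparison, the common estimate pi/4 * sqrt(N/k) = 7429.3222; the exact maximiser is used here.)
Optimal iterations = 7429

7429


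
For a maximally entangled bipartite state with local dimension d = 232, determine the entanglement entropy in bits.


For a maximally entangled state in d x d:
S = log2(d) = log2(232)
= 7.8580

7.8580


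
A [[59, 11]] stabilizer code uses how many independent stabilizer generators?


For an [[n,k]] stabilizer code:
Number of stabilizer generators = n - k
= 59 - 11
= 48

48


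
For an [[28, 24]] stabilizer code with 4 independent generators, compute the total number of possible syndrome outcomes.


Each stabilizer generator gives a binary (+1 or -1) measurement outcome.
With 4 independent generators:
Total syndromes = 2^4
= 16

16


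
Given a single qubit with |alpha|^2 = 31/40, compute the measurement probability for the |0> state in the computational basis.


|alpha|^2 = 31/40 = 0.7750
|beta|^2 = 1 - 31/40 = 9/40 = 0.2250
P(|0>) = |alpha|^2 = 0.7750

0.7750


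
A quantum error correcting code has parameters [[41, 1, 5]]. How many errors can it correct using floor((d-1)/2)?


Code parameters: [[41, 1, 5]], distance d = 5.
Number of correctable errors = floor((d-1)/2)
= floor((5 - 1)/2)
= floor(4/2)
= 2

2


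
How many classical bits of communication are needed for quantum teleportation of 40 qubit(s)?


Quantum teleportation requires 2 classical bits per qubit teleported.
40 qubit(s) -> 2 * 40 = 80 classical bits

80


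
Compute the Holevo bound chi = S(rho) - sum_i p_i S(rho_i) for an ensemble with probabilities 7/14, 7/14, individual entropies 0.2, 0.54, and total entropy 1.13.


chi = S(rho) - sum_i p_i * S(rho_i)
Weighted entropy = 7/14 * 0.2 + 7/14 * 0.54
= 0.3700
chi = 1.13 - 0.3700
= 0.7600

0.7600


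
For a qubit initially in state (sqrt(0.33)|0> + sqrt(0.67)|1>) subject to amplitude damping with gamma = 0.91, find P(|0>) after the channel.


For amplitude damping with parameter gamma on state sqrt(a)|0> + sqrt(b)|1>:
alpha^2 = 0.33, beta^2 = 0.67
P(|0>) = alpha^2 + gamma * beta^2
= 0.33 + 0.91 * 0.67
= 0.33 + 0.6097
= 0.9397

0.9397


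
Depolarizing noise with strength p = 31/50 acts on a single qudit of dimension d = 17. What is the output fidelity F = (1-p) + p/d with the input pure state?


F = (1-p) + p/d
= (1 - 0.6200) + 0.6200/17
= 0.3800 + 0.0365
= 0.4165

0.4165


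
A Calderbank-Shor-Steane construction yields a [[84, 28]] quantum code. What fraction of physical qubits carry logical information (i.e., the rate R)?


Code rate R = k/n
= 28/84
= 0.3333

0.3333


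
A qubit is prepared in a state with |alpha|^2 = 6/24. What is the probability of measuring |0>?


|alpha|^2 = 6/24 = 0.2500
|beta|^2 = 1 - 6/24 = 18/24 = 0.7500
P(|0>) = |alpha|^2 = 0.2500

0.2500


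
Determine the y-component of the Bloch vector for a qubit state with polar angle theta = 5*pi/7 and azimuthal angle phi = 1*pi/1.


theta = 2.2440, phi = 3.1416
r_y = sin(theta)*sin(phi) = 0.7818 * 0.0000
r_y = 0.0000

0.0000


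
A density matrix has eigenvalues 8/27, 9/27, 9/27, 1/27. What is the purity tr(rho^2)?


tr(rho^2) = sum of eigenvalues squared
= (8/27)^2 + (9/27)^2 + (9/27)^2 + (1/27)^2
= (64 + 81 + 81 + 1) / 729
= 227/729
= 0.3114

0.3114


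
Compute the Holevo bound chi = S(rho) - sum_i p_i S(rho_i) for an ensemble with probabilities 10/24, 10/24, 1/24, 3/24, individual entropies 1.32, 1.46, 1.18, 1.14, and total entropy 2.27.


chi = S(rho) - sum_i p_i * S(rho_i)
Weighted entropy = 10/24 * 1.32 + 10/24 * 1.46 + 1/24 * 1.18 + 3/24 * 1.14
= 1.3500
chi = 2.27 - 1.3500
= 0.9200

0.9200


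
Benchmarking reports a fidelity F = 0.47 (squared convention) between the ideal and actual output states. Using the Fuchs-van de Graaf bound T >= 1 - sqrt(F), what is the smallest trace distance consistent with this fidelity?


Fuchs-van de Graaf (squared-fidelity convention): 1 - sqrt(F) <= T <= sqrt(1 - F).
Lower bound: T >= 1 - sqrt(F)
sqrt(F) = sqrt(0.47) = 0.6856
T >= 1 - 0.6856
T >= 0.3144

0.3144


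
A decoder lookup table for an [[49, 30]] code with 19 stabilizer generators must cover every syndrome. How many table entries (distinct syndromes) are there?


Each stabilizer generator gives a binary (+1 or -1) measurement outcome.
With 19 independent generators:
Total syndromes = 2^19
= 524288

524288


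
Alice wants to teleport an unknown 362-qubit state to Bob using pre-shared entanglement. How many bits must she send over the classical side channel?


Quantum teleportation requires 2 classical bits per qubit teleported.
362 qubit(s) -> 2 * 362 = 724 classical bits

724


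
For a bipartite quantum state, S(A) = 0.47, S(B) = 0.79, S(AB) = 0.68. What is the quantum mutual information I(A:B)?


I(A:B) = S(A) + S(B) - S(AB)
= 0.47 + 0.79 - 0.68
= 0.5800

0.5800


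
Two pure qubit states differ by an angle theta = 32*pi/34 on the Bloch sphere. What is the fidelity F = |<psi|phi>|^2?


For states separated by angle theta on Bloch sphere:
F = cos^2(theta/2)
theta = 32*pi/34 = 2.9568
theta/2 = 1.4784
cos(theta/2) = 0.0923
F = 0.0085

0.0085


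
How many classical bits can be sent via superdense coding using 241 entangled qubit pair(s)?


Superdense coding allows 2 classical bits per shared entangled pair.
241 pair(s) -> 2 * 241 = 482 classical bits

482


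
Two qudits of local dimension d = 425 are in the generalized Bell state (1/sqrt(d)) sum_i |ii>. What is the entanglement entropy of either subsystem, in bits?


For a maximally entangled state in d x d:
S = log2(d) = log2(425)
= 8.7313

8.7313


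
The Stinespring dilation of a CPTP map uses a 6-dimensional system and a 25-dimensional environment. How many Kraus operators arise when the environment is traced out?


Tracing out the environment in an orthonormal basis {|i>_E} gives Kraus operators K_i = <i|_E U |0>_E.
Number of Kraus operators = dim(H_env) = d_env
= 25

25


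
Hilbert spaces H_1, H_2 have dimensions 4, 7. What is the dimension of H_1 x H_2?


dim(H_1 x H_2) = 4 * 7
= 28

28


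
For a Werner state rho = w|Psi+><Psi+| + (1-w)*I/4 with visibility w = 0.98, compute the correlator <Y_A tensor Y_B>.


|Psi+> = (|01> + |10>)/sqrt(2)
For the pure Bell state, <Y_A Y_B> = +1 (Bell-state Pauli correlator).
The maximally-mixed part I/4 has tr(I/4 * P tensor P) = 0 for any traceless Pauli P.
So <Y_A Y_B>_rho = w * (+1) + (1 - w) * 0
= 0.98 * (+1)
= 0.9800

0.9800


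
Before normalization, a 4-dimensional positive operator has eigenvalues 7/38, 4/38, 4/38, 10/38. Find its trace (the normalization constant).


tr(M) = sum of eigenvalues
= 7/38 + 4/38 + 4/38 + 10/38
= 25/38
= 0.6579

0.6579


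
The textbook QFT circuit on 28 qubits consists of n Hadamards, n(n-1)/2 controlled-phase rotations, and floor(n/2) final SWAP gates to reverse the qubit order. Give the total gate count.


Hadamard gates: 28
Controlled rotations: n*(n-1)/2 = 28*27/2 = 378
SWAP gates: floor(n/2) = floor(28/2) = 14
Total = 28 + 378 + 14
= 420

420


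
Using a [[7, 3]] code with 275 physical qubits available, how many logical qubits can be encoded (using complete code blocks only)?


Each code block uses 7 physical qubits for 3 logical qubit(s).
Number of complete blocks = floor(275 / 7) = 39
Logical qubits = 39 * 3
= 117

117


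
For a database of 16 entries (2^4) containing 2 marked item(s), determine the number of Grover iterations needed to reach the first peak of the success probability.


After j Grover iterations the success probability is P(j) = sin^2((2j+1)*theta), where sin(theta) = sqrt(k/N).
N = 2^4 = 16, k = 2
sin(theta) = sqrt(k/N) = 0.3535533906
theta = arcsin(sqrt(k/N)) = 0.3613671239 rad
P(j) reaches its first maximum when (2j+1)*theta is as close as possible to pi/2, i.e. j = round(pi/(4*theta) - 1/2).
pi/(4*theta) - 1/2 = 1.6734
(For comparison, the common estimate pi/4 * sqrt(N/k) = 2.2214; the exact maximiser is used here.)
Optimal iterations = 2

2


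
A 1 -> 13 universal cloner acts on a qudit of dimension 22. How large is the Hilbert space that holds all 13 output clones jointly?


Output space = H^(tensor 13) where dim(H) = 22
dim = 22^13
= 484 (after 2 factors)
= 10648 (after 3 factors)
= 234256 (after 4 factors)
= 5153632 (after 5 factors)
= 113379904 (after 6 factors)
= 2494357888 (after 7 factors)
= 54875873536 (after 8 factors)
= 1207269217792 (after 9 factors)
= 26559922791424 (after 10 factors)
= 584318301411328 (after 11 factors)
= 12855002631049216 (after 12 factors)
= 282810057883082752 (after 13 factors)
= 282810057883082752

282810057883082752


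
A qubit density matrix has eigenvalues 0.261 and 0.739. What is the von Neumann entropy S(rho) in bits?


S = -p*log2(p) - (1-p)*log2(1-p)
p = 0.2610, 1-p = 0.7390
= -0.2610 * log2(0.2610) - 0.7390 * log2(0.7390)
= -(-0.5058) - (-0.3225)
= 0.8283

0.8283


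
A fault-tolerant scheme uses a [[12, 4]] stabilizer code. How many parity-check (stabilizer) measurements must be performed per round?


For an [[n,k]] stabilizer code:
Number of stabilizer generators = n - k
= 12 - 4
= 8

8


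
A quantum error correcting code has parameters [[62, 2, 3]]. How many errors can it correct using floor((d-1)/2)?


Code parameters: [[62, 2, 3]], distance d = 3.
Number of correctable errors = floor((d-1)/2)
= floor((3 - 1)/2)
= floor(2/2)
= 1

1


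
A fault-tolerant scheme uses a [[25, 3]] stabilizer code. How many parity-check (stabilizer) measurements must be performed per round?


For an [[n,k]] stabilizer code:
Number of stabilizer generators = n - k
= 25 - 3
= 22

22


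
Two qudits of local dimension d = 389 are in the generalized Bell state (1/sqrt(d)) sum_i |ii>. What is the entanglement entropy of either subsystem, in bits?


For a maximally entangled state in d x d:
S = log2(d) = log2(389)
= 8.6036

8.6036


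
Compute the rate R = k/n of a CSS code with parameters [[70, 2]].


Code rate R = k/n
= 2/70
= 0.0286

0.0286
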